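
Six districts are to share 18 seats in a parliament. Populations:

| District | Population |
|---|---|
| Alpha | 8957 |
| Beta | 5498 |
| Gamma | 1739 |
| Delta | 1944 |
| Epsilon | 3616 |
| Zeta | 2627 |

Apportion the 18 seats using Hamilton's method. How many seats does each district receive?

The standard divisor is 24381/18 ≈ 1354.5.
Standard quotas: Alpha 6.6128, Beta 4.0591, Gamma 1.2839, Delta 1.4352, Epsilon 2.6696, Zeta 1.9395.
Lower quotas: Alpha 6, Beta 4, Gamma 1, Delta 1, Epsilon 2, Zeta 1 (sum 15, leaving 3 seats).
Remainders in descending order: Zeta 0.9395, Epsilon 0.6696, Alpha 0.6128, Delta 0.4352, Gamma 0.2839, Beta 0.0591.
Largest remainders: Zeta, Epsilon, Alpha receive the extra seats.

Alpha 7, Beta 4, Gamma 1, Delta 1, Epsilon 3, Zeta 2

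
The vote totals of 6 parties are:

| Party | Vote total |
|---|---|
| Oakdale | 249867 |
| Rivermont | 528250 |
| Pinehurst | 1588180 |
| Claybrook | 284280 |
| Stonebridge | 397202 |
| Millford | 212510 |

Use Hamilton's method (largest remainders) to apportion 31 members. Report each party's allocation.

Oakdale 2, Rivermont 5, Pinehurst 15, Claybrook 3, Stonebridge 4, Millford 2

The standard divisor is 3260289/31 ≈ 105170.613.
Standard quotas: Oakdale 2.3758, Rivermont 5.0228, Pinehurst 15.1010, Claybrook 2.7030, Stonebridge 3.7767, Millford 2.0206.
Lower quotas: Oakdale 2, Rivermont 5, Pinehurst 15, Claybrook 2, Stonebridge 3, Millford 2 (sum 29, leaving 2 seats).
Remainders in descending order: Stonebridge 0.7767, Claybrook 0.7030, Oakdale 0.3758, Pinehurst 0.1010, Rivermont 0.0228, Millford 0.0206.
Largest remainders: Stonebridge, Claybrook receive the extra seats.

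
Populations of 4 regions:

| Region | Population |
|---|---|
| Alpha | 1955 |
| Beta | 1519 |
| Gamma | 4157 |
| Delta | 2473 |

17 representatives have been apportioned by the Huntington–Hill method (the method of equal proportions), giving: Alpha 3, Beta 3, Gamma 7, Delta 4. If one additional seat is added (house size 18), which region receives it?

Priority for the next seat is population ÷ (√(s·(s+1))).
Priorities: Alpha 564.360, Beta 438.498, Gamma 555.502, Delta 552.980.
Highest priority: Alpha.

Alpha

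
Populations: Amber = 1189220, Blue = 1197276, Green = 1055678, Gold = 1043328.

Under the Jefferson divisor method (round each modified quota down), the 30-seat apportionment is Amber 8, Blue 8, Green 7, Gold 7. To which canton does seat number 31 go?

Priority for the next seat is population ÷ (current seats + 1).
Priorities: Amber 132135.556, Blue 133030.667, Green 131959.750, Gold 130416.000.
Highest priority: Blue.

Blue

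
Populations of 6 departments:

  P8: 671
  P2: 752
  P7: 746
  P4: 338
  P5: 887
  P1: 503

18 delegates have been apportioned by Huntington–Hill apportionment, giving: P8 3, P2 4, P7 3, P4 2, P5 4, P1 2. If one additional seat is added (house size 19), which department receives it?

P7

Priority for the next seat is population ÷ (√(s·(s+1))).
Priorities: P8 193.701, P2 168.152, P7 215.352, P4 137.988, P5 198.339, P1 205.349.
Highest priority: P7.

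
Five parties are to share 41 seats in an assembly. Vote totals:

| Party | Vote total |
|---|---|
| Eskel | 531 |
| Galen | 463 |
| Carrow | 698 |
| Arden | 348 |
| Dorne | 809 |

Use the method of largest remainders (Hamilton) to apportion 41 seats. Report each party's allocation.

Eskel 7, Galen 7, Carrow 10, Arden 5, Dorne 12

Total 2849; standard divisor 2849/41 ≈ 69.488.
Standard quotas: Eskel 7.642, Galen 6.663, Carrow 10.045, Arden 5.008, Dorne 11.642.
Lower quotas: Eskel 7, Galen 6, Carrow 10, Arden 5, Dorne 11 (sum 39, leaving 2 seats).
Remainders in descending order: Galen 0.663, Dorne 0.642, Eskel 0.642, Carrow 0.045, Arden 0.008.
The surplus seats go to Galen, Dorne.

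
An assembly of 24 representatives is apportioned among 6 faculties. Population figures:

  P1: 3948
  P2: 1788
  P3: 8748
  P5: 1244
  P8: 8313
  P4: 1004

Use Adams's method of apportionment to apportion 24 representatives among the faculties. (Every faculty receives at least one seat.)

Standard divisor 25045/24 ≈ 1043.542; standard quotas: P1 3.783, P2 1.713, P3 8.383, P5 1.192, P8 7.966, P4 0.962.
Rounding up gives 4, 2, 9, 2, 8, 1 = 26 seats, so the divisor must be adjusted.
With modified divisor 1200: modified quotas P1 3.290, P2 1.490, P3 7.290, P5 1.037, P8 6.928, P4 0.837.
Rounding up: P1 4, P2 2, P3 8, P5 2, P8 7, P4 1 (total 24).

P1 4, P2 2, P3 8, P5 2, P8 7, P4 1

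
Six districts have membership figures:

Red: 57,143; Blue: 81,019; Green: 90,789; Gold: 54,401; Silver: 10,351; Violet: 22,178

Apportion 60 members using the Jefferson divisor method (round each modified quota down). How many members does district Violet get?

4

Standard divisor 315881/60 ≈ 5264.683; standard quotas: Red 10.854, Blue 15.389, Green 17.245, Gold 10.333, Silver 1.966, Violet 4.213.
Rounding down gives 10, 15, 17, 10, 1, 4 = 57 seats, so the divisor must be adjusted.
With modified divisor 5050: modified quotas Red 11.315, Blue 16.043, Green 17.978, Gold 10.772, Silver 2.050, Violet 4.392.
Rounding down: Red 11, Blue 16, Green 17, Gold 10, Silver 2, Violet 4 (total 60).
Violet receives 4.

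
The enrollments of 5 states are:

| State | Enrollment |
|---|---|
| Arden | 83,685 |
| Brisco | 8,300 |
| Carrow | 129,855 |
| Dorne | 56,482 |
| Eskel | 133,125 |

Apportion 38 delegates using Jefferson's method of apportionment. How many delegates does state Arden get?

8

Standard divisor 411447/38 ≈ 10827.553; standard quotas: Arden 7.729, Brisco 0.767, Carrow 11.993, Dorne 5.217, Eskel 12.295.
Rounding down gives 7, 0, 11, 5, 12 = 35 seats, so the divisor must be adjusted.
With modified divisor 10100: modified quotas Arden 8.286, Brisco 0.822, Carrow 12.857, Dorne 5.592, Eskel 13.181.
Rounding down: Arden 8, Brisco 0, Carrow 12, Dorne 5, Eskel 13 (total 38).
Arden receives 8.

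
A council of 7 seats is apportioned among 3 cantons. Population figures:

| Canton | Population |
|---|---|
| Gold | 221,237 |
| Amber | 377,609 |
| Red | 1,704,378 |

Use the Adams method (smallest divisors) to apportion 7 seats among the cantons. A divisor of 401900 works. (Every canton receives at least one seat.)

Gold=1, Amber=1, Red=5

With modified divisor 401900: modified quotas Gold 0.550, Amber 0.940, Red 4.241.
Rounding up: Gold 1, Amber 1, Red 5 (total 7).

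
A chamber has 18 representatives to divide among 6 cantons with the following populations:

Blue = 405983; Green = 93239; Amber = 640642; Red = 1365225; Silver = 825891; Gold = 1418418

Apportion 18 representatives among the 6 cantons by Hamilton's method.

Total 4749398; standard divisor 4749398/18 ≈ 263855.444.
Standard quotas: Blue 1.5387, Green 0.3534, Amber 2.4280, Red 5.1741, Silver 3.1301, Gold 5.3757.
Lower quotas: Blue 1, Green 0, Amber 2, Red 5, Silver 3, Gold 5 (sum 16, leaving 2 seats).
Remainders in descending order: Blue 0.5387, Amber 0.4280, Gold 0.3757, Green 0.3534, Red 0.1741, Silver 0.1301.
The surplus seats go to Blue, Amber.

Blue=2, Green=0, Amber=3, Red=5, Silver=3, Gold=5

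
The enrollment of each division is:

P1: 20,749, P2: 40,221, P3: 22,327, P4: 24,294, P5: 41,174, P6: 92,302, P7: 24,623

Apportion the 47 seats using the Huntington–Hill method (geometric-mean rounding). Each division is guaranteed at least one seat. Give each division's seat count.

P1 4, P2 7, P3 4, P4 4, P5 7, P6 17, P7 4

With divisor 5551: modified quotas P1 3.738, P2 7.246, P3 4.022, P4 4.377, P5 7.417, P6 16.628, P7 4.436.
Geometric-mean thresholds: P1 √(3·4)=3.464, P2 √(7·8)=7.483, P3 √(4·5)=4.472, P4 √(4·5)=4.472, P5 √(7·8)=7.483, P6 √(16·17)=16.492, P7 √(4·5)=4.472.
Each quota rounded against its threshold gives P1 4, P2 7, P3 4, P4 4, P5 7, P6 17, P7 4 (total 47).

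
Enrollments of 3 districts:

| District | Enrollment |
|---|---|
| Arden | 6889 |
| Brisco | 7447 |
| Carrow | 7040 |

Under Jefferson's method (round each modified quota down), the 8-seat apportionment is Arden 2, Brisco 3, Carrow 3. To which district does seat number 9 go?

Priority for the next seat is population ÷ (current seats + 1).
Priorities: Arden 2296.333, Brisco 1861.750, Carrow 1760.000.
Highest priority: Arden.

Arden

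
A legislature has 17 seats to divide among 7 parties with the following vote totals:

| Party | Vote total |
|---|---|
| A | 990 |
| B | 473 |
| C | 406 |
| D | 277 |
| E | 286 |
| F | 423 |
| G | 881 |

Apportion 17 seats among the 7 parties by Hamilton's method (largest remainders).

A: 5; B: 2; C: 2; D: 1; E: 1; F: 2; G: 4

Standard divisor: 3736 ÷ 17 ≈ 219.765.
Standard quotas: A 4.505, B 2.152, C 1.847, D 1.260, E 1.301, F 1.925, G 4.009.
Lower quotas: A 4, B 2, C 1, D 1, E 1, F 1, G 4 (sum 14, leaving 3 seats).
Remainders in descending order: F 0.925, C 0.847, A 0.505, E 0.301, D 0.260, B 0.152, G 0.009.
Largest remainders: F, C, A receive the extra seats.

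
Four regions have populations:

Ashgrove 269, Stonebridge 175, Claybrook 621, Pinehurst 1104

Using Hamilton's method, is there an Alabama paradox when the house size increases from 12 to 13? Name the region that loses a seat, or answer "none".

Ashgrove

At 12 seats: Ashgrove 2, Stonebridge 1, Claybrook 3, Pinehurst 6.
At 13 seats: Ashgrove 1, Stonebridge 1, Claybrook 4, Pinehurst 7.
Ashgrove drops from 2 to 1.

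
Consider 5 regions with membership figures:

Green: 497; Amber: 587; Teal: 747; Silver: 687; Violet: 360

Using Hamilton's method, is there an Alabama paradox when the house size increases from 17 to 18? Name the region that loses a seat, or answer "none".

none

At 17 seats: Green 3, Amber 4, Teal 4, Silver 4, Violet 2.
At 18 seats: Green 3, Amber 4, Teal 5, Silver 4, Violet 2.
No region's allocation decreased.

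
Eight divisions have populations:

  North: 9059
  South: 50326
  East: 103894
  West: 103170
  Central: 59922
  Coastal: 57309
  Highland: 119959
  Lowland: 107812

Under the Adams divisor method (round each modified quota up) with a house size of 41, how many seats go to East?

7

Standard divisor 611451/41 ≈ 14913.439; standard quotas: North 0.607, South 3.375, East 6.966, West 6.918, Central 4.018, Coastal 3.843, Highland 8.044, Lowland 7.229.
Rounding up gives 1, 4, 7, 7, 5, 4, 9, 8 = 45 seats, so the divisor must be adjusted.
With modified divisor 17000: modified quotas North 0.533, South 2.960, East 6.111, West 6.069, Central 3.525, Coastal 3.371, Highland 7.056, Lowland 6.342.
Rounding up: North 1, South 3, East 7, West 7, Central 4, Coastal 4, Highland 8, Lowland 7 (total 41).
East receives 7.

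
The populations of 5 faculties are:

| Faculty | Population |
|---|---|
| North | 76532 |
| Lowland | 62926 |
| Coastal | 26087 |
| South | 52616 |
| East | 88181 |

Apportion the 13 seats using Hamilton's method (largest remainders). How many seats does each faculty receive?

North 3; Lowland 3; Coastal 1; South 2; East 4

The standard divisor is 306342/13 ≈ 23564.769.
Standard quotas: North 3.2477, Lowland 2.6703, Coastal 1.1070, South 2.2328, East 3.7421.
Lower quotas: North 3, Lowland 2, Coastal 1, South 2, East 3 (sum 11, leaving 2 seats).
Remainders in descending order: East 0.7421, Lowland 0.6703, North 0.2477, South 0.2328, Coastal 0.1070.
Largest remainders: East, Lowland receive the extra seats.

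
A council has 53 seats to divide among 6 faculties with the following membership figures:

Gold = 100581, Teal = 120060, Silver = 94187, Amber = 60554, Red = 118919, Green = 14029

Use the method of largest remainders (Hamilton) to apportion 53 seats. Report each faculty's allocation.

The standard divisor is 508330/53 ≈ 9591.132.
Standard quotas: Gold 10.4869, Teal 12.5178, Silver 9.8202, Amber 6.3135, Red 12.3988, Green 1.4627.
Lower quotas: Gold 10, Teal 12, Silver 9, Amber 6, Red 12, Green 1 (sum 50, leaving 3 seats).
Remainders in descending order: Silver 0.8202, Teal 0.5178, Gold 0.4869, Green 0.4627, Red 0.3988, Amber 0.3135.
Largest remainders: Silver, Teal, Gold receive the extra seats.

Gold: 11, Teal: 13, Silver: 10, Amber: 6, Red: 12, Green: 1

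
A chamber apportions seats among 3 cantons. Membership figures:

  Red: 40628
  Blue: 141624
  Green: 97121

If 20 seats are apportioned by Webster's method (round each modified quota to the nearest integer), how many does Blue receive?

10

Standard divisor 279373/20 ≈ 13968.65; standard quotas: Red 2.909, Blue 10.139, Green 6.953.
Rounding to the nearest integer gives Red 3, Blue 10, Green 7 — total 20, matching the house size, so no adjustment is needed.
Blue receives 10.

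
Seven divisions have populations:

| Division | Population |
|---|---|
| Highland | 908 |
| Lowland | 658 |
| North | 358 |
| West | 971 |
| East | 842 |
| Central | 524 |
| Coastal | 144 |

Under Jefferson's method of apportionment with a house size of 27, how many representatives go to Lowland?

Standard divisor 4405/27 ≈ 163.148; standard quotas: Highland 5.565, Lowland 4.033, North 2.194, West 5.952, East 5.161, Central 3.212, Coastal 0.883.
Rounding down gives 5, 4, 2, 5, 5, 3, 0 = 24 seats, so the divisor must be adjusted.
With modified divisor 141.07: modified quotas Highland 6.437, Lowland 4.664, North 2.538, West 6.883, East 5.969, Central 3.714, Coastal 1.021.
Rounding down: Highland 6, Lowland 4, North 2, West 6, East 5, Central 3, Coastal 1 (total 27).
Lowland receives 4.

4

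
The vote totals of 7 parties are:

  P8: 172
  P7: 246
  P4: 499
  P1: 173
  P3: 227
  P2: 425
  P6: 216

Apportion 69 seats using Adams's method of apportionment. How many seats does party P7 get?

Standard divisor 1958/69 ≈ 28.377; standard quotas: P8 6.061, P7 8.669, P4 17.585, P1 6.097, P3 7.999, P2 14.977, P6 7.612.
Rounding up gives 7, 9, 18, 7, 8, 15, 8 = 72 seats, so the divisor must be adjusted.
With modified divisor 30: modified quotas P8 5.733, P7 8.200, P4 16.633, P1 5.767, P3 7.567, P2 14.167, P6 7.200.
Rounding up: P8 6, P7 9, P4 17, P1 6, P3 8, P2 15, P6 8 (total 69).
P7 receives 9.

9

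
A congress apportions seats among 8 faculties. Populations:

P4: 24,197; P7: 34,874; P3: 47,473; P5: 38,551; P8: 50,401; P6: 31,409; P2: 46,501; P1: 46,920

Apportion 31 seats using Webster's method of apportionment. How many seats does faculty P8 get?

5

Standard divisor 320326/31 ≈ 10333.097; standard quotas: P4 2.342, P7 3.375, P3 4.594, P5 3.731, P8 4.878, P6 3.040, P2 4.500, P1 4.541.
Rounding to the nearest integer gives 2, 3, 5, 4, 5, 3, 5, 5 = 32 seats, so the divisor must be adjusted.
With modified divisor 10380: modified quotas P4 2.331, P7 3.360, P3 4.574, P5 3.714, P8 4.856, P6 3.026, P2 4.480, P1 4.520.
Rounding to the nearest integer: P4 2, P7 3, P3 5, P5 4, P8 5, P6 3, P2 4, P1 5 (total 31).
P8 receives 5.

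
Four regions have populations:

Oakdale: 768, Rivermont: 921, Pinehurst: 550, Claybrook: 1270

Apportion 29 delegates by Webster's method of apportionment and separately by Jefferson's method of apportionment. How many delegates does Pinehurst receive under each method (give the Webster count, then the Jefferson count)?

Webster: Oakdale 6, Rivermont 8, Pinehurst 5, Claybrook 10.
Jefferson: Oakdale 6, Rivermont 8, Pinehurst 4, Claybrook 11.
Pinehurst gets 5 under Webster and 4 under Jefferson.

5 and 4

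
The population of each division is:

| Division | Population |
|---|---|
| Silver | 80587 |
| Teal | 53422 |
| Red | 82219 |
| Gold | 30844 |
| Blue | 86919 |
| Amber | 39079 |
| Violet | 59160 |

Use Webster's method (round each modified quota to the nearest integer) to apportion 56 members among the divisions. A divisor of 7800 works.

With modified divisor 7800: modified quotas Silver 10.332, Teal 6.849, Red 10.541, Gold 3.954, Blue 11.143, Amber 5.010, Violet 7.585.
Rounding to the nearest integer: Silver 10, Teal 7, Red 11, Gold 4, Blue 11, Amber 5, Violet 8 (total 56).

Silver 10, Teal 7, Red 11, Gold 4, Blue 11, Amber 5, Violet 8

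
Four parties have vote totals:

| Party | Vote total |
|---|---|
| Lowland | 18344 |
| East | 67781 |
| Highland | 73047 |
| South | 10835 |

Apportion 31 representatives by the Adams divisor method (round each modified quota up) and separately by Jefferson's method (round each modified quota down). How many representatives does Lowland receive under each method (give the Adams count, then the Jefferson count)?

Adams: Lowland 4, East 12, Highland 13, South 2.
Jefferson: Lowland 3, East 12, Highland 14, South 2.
Lowland gets 4 under Adams and 3 under Jefferson.

4 and 3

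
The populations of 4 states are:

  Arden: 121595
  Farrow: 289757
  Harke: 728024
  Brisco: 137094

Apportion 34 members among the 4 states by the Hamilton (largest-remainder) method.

Total 1276470; standard divisor 1276470/34 ≈ 37543.235.
Standard quotas: Arden 3.2388, Farrow 7.7180, Harke 19.3916, Brisco 3.6516.
Lower quotas: Arden 3, Farrow 7, Harke 19, Brisco 3 (sum 32, leaving 2 seats).
Remainders in descending order: Farrow 0.7180, Brisco 0.6516, Harke 0.3916, Arden 0.2388.
Largest remainders: Farrow, Brisco receive the extra seats.

Arden 3; Farrow 8; Harke 19; Brisco 4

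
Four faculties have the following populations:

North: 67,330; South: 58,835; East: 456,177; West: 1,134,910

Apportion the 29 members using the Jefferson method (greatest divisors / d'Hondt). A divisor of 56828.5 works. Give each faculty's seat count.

With modified divisor 56828.5: modified quotas North 1.185, South 1.035, East 8.027, West 19.971.
Rounding down: North 1, South 1, East 8, West 19 (total 29).

North=1, South=1, East=8, West=19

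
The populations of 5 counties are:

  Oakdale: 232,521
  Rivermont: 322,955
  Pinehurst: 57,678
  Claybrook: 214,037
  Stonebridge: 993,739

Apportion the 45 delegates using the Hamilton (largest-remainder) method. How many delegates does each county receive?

The standard divisor is 1820930/45 ≈ 40465.111.
Standard quotas: Oakdale 5.7462, Rivermont 7.9811, Pinehurst 1.4254, Claybrook 5.2894, Stonebridge 24.5579.
Lower quotas: Oakdale 5, Rivermont 7, Pinehurst 1, Claybrook 5, Stonebridge 24 (sum 42, leaving 3 seats).
Remainders in descending order: Rivermont 0.9811, Oakdale 0.7462, Stonebridge 0.5579, Pinehurst 0.4254, Claybrook 0.2894.
Largest remainders: Rivermont, Oakdale, Stonebridge receive the extra seats.

Oakdale: 6, Rivermont: 8, Pinehurst: 1, Claybrook: 5, Stonebridge: 25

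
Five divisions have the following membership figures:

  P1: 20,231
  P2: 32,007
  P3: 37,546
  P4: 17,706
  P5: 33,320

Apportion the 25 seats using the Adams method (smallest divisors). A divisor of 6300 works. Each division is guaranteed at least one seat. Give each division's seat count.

P1 4; P2 6; P3 6; P4 3; P5 6

With modified divisor 6300: modified quotas P1 3.211, P2 5.080, P3 5.960, P4 2.810, P5 5.289.
Rounding up: P1 4, P2 6, P3 6, P4 3, P5 6 (total 25).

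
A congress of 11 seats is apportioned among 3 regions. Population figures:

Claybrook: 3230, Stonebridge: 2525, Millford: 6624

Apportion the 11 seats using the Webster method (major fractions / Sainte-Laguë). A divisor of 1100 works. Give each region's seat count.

Claybrook: 3, Stonebridge: 2, Millford: 6

With modified divisor 1100: modified quotas Claybrook 2.936, Stonebridge 2.295, Millford 6.022.
Rounding to the nearest integer: Claybrook 3, Stonebridge 2, Millford 6 (total 11).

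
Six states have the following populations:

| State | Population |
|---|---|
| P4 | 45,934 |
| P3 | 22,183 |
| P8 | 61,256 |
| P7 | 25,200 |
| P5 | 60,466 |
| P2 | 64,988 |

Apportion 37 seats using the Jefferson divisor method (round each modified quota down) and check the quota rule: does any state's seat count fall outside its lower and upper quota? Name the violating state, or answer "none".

none

Standard quotas: P4 6.069, P3 2.931, P8 8.094, P7 3.330, P5 7.989, P2 8.587.
Jefferson allocation: P4 6, P3 3, P8 8, P7 3, P5 8, P2 9.
Every allocation lies between the lower and upper quota.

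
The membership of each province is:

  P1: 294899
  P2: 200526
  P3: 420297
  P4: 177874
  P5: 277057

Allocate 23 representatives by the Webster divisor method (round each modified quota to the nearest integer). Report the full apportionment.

P1=5, P2=3, P3=7, P4=3, P5=5

Standard divisor 1370653/23 ≈ 59593.609; standard quotas: P1 4.949, P2 3.365, P3 7.053, P4 2.985, P5 4.649.
Rounding to the nearest integer gives P1 5, P2 3, P3 7, P4 3, P5 5 — total 23, matching the house size, so no adjustment is needed.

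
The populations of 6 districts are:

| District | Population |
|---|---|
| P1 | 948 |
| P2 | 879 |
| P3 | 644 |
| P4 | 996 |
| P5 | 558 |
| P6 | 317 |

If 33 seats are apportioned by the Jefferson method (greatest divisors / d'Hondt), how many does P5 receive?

Standard divisor 4342/33 ≈ 131.576; standard quotas: P1 7.205, P2 6.681, P3 4.895, P4 7.570, P5 4.241, P6 2.409.
Rounding down gives 7, 6, 4, 7, 4, 2 = 30 seats, so the divisor must be adjusted.
With modified divisor 120: modified quotas P1 7.900, P2 7.325, P3 5.367, P4 8.300, P5 4.650, P6 2.642.
Rounding down: P1 7, P2 7, P3 5, P4 8, P5 4, P6 2 (total 33).
P5 receives 4.

4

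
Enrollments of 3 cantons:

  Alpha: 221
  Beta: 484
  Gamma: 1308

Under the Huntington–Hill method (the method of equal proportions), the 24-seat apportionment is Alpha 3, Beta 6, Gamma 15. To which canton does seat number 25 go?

Gamma

Priority for the next seat is population ÷ (√(s·(s+1))).
Priorities: Alpha 63.797, Beta 74.683, Gamma 84.431.
Highest priority: Gamma.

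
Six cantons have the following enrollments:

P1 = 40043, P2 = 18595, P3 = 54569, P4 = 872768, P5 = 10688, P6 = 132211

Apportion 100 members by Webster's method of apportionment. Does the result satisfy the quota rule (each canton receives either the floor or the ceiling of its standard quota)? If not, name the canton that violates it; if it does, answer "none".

Standard quotas: P1 3.547, P2 1.647, P3 4.834, P4 77.313, P5 0.947, P6 11.712.
Webster allocation: P1 4, P2 2, P3 5, P4 76, P5 1, P6 12.
P4 has quota 77.313 (lower 77, upper 78) but receives 76 — outside the quota interval.

P4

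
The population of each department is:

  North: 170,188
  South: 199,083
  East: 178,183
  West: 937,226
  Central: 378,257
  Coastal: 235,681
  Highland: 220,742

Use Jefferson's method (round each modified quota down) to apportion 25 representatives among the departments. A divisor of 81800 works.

With modified divisor 81800: modified quotas North 2.081, South 2.434, East 2.178, West 11.458, Central 4.624, Coastal 2.881, Highland 2.699.
Rounding down: North 2, South 2, East 2, West 11, Central 4, Coastal 2, Highland 2 (total 25).

North: 2, South: 2, East: 2, West: 11, Central: 4, Coastal: 2, Highland: 2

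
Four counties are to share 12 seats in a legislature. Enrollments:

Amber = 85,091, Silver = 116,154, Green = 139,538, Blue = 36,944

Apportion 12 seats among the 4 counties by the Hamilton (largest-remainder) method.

Amber=3, Silver=4, Green=4, Blue=1

The standard divisor is 377727/12 ≈ 31477.25.
Standard quotas: Amber 2.7033, Silver 3.6901, Green 4.4330, Blue 1.1737.
Lower quotas: Amber 2, Silver 3, Green 4, Blue 1 (sum 10, leaving 2 seats).
Remainders in descending order: Amber 0.7033, Silver 0.6901, Green 0.4330, Blue 0.1737.
The surplus seats go to Amber, Silver.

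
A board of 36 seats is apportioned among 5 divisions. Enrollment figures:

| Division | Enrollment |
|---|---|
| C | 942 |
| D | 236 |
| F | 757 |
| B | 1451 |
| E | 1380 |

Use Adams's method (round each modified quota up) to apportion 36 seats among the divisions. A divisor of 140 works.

With modified divisor 140: modified quotas C 6.729, D 1.686, F 5.407, B 10.364, E 9.857.
Rounding up: C 7, D 2, F 6, B 11, E 10 (total 36).

C: 7, D: 2, F: 6, B: 11, E: 10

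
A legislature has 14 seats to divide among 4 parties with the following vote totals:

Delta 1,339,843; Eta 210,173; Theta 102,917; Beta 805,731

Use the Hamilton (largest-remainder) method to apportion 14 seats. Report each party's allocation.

Delta: 8; Eta: 1; Theta: 0; Beta: 5

Total 2458664; standard divisor 2458664/14 ≈ 175618.857.
Standard quotas: Delta 7.6293, Eta 1.1968, Theta 0.5860, Beta 4.5880.
Lower quotas: Delta 7, Eta 1, Theta 0, Beta 4 (sum 12, leaving 2 seats).
Remainders in descending order: Delta 0.6293, Beta 0.5880, Theta 0.5860, Eta 0.1968.
The surplus seats go to Delta, Beta.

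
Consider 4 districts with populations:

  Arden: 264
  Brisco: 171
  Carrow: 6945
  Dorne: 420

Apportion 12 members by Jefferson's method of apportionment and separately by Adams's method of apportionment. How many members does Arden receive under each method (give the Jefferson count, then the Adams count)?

Jefferson: Arden 0, Brisco 0, Carrow 12, Dorne 0.
Adams: Arden 1, Brisco 1, Carrow 9, Dorne 1.
Arden gets 0 under Jefferson and 1 under Adams.

0 and 1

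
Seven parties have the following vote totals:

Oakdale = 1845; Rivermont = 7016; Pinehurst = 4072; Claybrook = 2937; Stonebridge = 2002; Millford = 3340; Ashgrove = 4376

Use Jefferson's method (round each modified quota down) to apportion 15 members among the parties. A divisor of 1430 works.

Oakdale: 1, Rivermont: 4, Pinehurst: 2, Claybrook: 2, Stonebridge: 1, Millford: 2, Ashgrove: 3

With modified divisor 1430: modified quotas Oakdale 1.290, Rivermont 4.906, Pinehurst 2.848, Claybrook 2.054, Stonebridge 1.400, Millford 2.336, Ashgrove 3.060.
Rounding down: Oakdale 1, Rivermont 4, Pinehurst 2, Claybrook 2, Stonebridge 1, Millford 2, Ashgrove 3 (total 15).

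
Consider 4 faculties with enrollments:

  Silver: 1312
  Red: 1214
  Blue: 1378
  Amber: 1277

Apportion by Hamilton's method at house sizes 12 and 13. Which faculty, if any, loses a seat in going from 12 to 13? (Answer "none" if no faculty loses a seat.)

At 12 seats: Silver 3, Red 3, Blue 3, Amber 3.
At 13 seats: Silver 3, Red 3, Blue 4, Amber 3.
No faculty's allocation decreased.

none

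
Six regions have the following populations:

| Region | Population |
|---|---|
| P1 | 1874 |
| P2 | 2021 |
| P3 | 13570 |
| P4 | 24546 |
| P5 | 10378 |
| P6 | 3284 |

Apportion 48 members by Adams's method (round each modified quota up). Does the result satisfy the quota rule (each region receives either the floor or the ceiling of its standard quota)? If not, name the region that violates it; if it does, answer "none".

Standard quotas: P1 1.616, P2 1.742, P3 11.700, P4 21.163, P5 8.948, P6 2.831.
Adams allocation: P1 2, P2 2, P3 12, P4 20, P5 9, P6 3.
P4 has quota 21.163 (lower 21, upper 22) but receives 20 — outside the quota interval.

P4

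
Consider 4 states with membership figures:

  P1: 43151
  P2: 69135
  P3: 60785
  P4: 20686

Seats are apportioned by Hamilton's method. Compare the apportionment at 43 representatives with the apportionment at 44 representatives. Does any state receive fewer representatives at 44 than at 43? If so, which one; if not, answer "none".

At 43 seats: P1 10, P2 15, P3 13, P4 5.
At 44 seats: P1 10, P2 16, P3 14, P4 4.
P4 drops from 5 to 4.

P4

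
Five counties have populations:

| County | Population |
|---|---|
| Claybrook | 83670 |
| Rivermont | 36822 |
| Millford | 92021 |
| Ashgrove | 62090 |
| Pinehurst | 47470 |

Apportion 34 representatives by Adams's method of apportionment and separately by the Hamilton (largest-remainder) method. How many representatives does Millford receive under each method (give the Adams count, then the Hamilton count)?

Adams: Claybrook 9, Rivermont 4, Millford 9, Ashgrove 7, Pinehurst 5.
Hamilton: Claybrook 9, Rivermont 4, Millford 10, Ashgrove 6, Pinehurst 5.
Millford gets 9 under Adams and 10 under Hamilton.

9 and 10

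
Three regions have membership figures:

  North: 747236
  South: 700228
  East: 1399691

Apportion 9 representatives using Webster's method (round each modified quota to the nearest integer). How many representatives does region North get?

Standard divisor 2847155/9 ≈ 316350.556; standard quotas: North 2.362, South 2.213, East 4.424.
Rounding to the nearest integer gives 2, 2, 4 = 8 seats, so the divisor must be adjusted.
With modified divisor 305000: modified quotas North 2.450, South 2.296, East 4.589.
Rounding to the nearest integer: North 2, South 2, East 5 (total 9).
North receives 2.

2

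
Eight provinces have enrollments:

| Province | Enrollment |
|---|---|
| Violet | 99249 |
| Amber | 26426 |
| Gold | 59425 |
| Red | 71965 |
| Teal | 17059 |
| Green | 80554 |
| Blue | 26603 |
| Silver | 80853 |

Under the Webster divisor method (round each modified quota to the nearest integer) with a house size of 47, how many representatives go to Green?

Standard divisor 462134/47 ≈ 9832.638; standard quotas: Violet 10.094, Amber 2.688, Gold 6.044, Red 7.319, Teal 1.735, Green 8.193, Blue 2.706, Silver 8.223.
Rounding to the nearest integer gives Violet 10, Amber 3, Gold 6, Red 7, Teal 2, Green 8, Blue 3, Silver 8 — total 47, matching the house size, so no adjustment is needed.
Green receives 8.

8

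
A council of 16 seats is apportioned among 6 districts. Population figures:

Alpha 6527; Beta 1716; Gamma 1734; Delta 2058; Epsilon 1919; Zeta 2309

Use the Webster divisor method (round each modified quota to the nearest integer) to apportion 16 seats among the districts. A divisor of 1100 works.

Alpha 6, Beta 2, Gamma 2, Delta 2, Epsilon 2, Zeta 2

With modified divisor 1100: modified quotas Alpha 5.934, Beta 1.560, Gamma 1.576, Delta 1.871, Epsilon 1.745, Zeta 2.099.
Rounding to the nearest integer: Alpha 6, Beta 2, Gamma 2, Delta 2, Epsilon 2, Zeta 2 (total 16).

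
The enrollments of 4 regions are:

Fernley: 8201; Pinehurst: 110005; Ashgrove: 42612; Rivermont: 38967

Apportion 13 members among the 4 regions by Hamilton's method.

Total 199785; standard divisor 199785/13 ≈ 15368.077.
Standard quotas: Fernley 0.5336, Pinehurst 7.1580, Ashgrove 2.7728, Rivermont 2.5356.
Lower quotas: Fernley 0, Pinehurst 7, Ashgrove 2, Rivermont 2 (sum 11, leaving 2 seats).
Remainders in descending order: Ashgrove 0.7728, Rivermont 0.5356, Fernley 0.5336, Pinehurst 0.1580.
Largest remainders: Ashgrove, Rivermont receive the extra seats.

Fernley 0, Pinehurst 7, Ashgrove 3, Rivermont 3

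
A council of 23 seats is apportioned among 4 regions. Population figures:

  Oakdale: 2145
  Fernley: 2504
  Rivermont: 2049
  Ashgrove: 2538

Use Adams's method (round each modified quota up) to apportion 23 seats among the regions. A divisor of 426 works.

With modified divisor 426: modified quotas Oakdale 5.035, Fernley 5.878, Rivermont 4.810, Ashgrove 5.958.
Rounding up: Oakdale 6, Fernley 6, Rivermont 5, Ashgrove 6 (total 23).

Oakdale: 6; Fernley: 6; Rivermont: 5; Ashgrove: 6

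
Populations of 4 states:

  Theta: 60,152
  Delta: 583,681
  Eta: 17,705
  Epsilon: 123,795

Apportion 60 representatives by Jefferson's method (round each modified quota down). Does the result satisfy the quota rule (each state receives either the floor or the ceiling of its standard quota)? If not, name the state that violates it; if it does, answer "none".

Delta

Standard quotas: Theta 4.596, Delta 44.594, Eta 1.353, Epsilon 9.458.
Jefferson allocation: Theta 4, Delta 46, Eta 1, Epsilon 9.
Delta has quota 44.594 (lower 44, upper 45) but receives 46 — outside the quota interval.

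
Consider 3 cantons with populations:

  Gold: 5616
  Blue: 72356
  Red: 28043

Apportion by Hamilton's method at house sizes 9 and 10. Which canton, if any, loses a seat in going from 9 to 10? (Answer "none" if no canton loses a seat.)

At 9 seats: Gold 1, Blue 6, Red 2.
At 10 seats: Gold 0, Blue 7, Red 3.
Gold drops from 1 to 0.

Gold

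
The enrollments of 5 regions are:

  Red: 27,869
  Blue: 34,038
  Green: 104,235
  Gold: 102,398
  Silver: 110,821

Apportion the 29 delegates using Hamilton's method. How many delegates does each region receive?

Red 2, Blue 3, Green 8, Gold 8, Silver 8

The standard divisor is 379361/29 ≈ 13081.414.
Standard quotas: Red 2.1304, Blue 2.6020, Green 7.9682, Gold 7.8277, Silver 8.4716.
Lower quotas: Red 2, Blue 2, Green 7, Gold 7, Silver 8 (sum 26, leaving 3 seats).
Remainders in descending order: Green 0.9682, Gold 0.8277, Blue 0.6020, Silver 0.4716, Red 0.1304.
The surplus seats go to Green, Gold, Blue.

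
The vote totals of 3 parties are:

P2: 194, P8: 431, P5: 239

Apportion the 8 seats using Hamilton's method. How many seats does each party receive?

P2 2, P8 4, P5 2

Standard divisor: 864 ÷ 8 = 108.
Standard quotas: P2 1.796, P8 3.991, P5 2.213.
Lower quotas: P2 1, P8 3, P5 2 (sum 6, leaving 2 seats).
Remainders in descending order: P8 0.991, P2 0.796, P5 0.213.
Largest remainders: P8, P2 receive the extra seats.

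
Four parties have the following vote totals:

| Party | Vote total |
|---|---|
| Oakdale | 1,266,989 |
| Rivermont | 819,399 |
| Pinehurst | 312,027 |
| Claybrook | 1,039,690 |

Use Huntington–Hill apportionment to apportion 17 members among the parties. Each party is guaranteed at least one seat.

With divisor 208069: modified quotas Oakdale 6.089, Rivermont 3.938, Pinehurst 1.500, Claybrook 4.997.
Geometric-mean thresholds: Oakdale √(6·7)=6.481, Rivermont √(3·4)=3.464, Pinehurst √(1·2)=1.414, Claybrook √(4·5)=4.472.
Each quota rounded against its threshold gives Oakdale 6, Rivermont 4, Pinehurst 2, Claybrook 5 (total 17).

Oakdale: 6, Rivermont: 4, Pinehurst: 2, Claybrook: 5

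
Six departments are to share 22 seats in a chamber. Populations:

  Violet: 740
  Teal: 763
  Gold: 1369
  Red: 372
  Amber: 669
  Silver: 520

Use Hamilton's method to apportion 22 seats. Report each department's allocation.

Violet 4; Teal 4; Gold 7; Red 2; Amber 3; Silver 2

Total 4433; standard divisor 4433/22 ≈ 201.5.
Standard quotas: Violet 3.672, Teal 3.787, Gold 6.794, Red 1.846, Amber 3.320, Silver 2.581.
Lower quotas: Violet 3, Teal 3, Gold 6, Red 1, Amber 3, Silver 2 (sum 18, leaving 4 seats).
Remainders in descending order: Red 0.846, Gold 0.794, Teal 0.787, Violet 0.672, Silver 0.581, Amber 0.320.
The surplus seats go to Red, Gold, Teal, Violet.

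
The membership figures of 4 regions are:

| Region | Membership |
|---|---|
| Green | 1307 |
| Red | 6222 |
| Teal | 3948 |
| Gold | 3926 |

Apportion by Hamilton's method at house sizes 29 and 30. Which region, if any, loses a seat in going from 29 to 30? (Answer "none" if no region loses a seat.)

At 29 seats: Green 3, Red 12, Teal 7, Gold 7.
At 30 seats: Green 2, Red 12, Teal 8, Gold 8.
Green drops from 3 to 2.

Green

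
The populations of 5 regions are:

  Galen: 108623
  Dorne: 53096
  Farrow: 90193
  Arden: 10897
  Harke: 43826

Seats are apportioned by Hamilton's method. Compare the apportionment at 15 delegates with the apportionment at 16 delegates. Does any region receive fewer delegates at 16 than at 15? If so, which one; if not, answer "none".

Arden

At 15 seats: Galen 5, Dorne 3, Farrow 4, Arden 1, Harke 2.
At 16 seats: Galen 6, Dorne 3, Farrow 5, Arden 0, Harke 2.
Arden drops from 1 to 0.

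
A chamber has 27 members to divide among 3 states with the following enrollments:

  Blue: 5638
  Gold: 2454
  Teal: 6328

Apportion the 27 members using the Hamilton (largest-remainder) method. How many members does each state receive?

Blue: 10; Gold: 5; Teal: 12

Standard divisor: 14420 ÷ 27 ≈ 534.074.
Standard quotas: Blue 10.5566, Gold 4.5949, Teal 11.8485.
Lower quotas: Blue 10, Gold 4, Teal 11 (sum 25, leaving 2 seats).
Remainders in descending order: Teal 0.8485, Gold 0.5949, Blue 0.5566.
Largest remainders: Teal, Gold receive the extra seats.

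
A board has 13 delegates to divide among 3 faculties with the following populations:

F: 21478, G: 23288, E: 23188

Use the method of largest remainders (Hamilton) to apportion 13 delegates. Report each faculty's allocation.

F 4, G 5, E 4

Total 67954; standard divisor 67954/13 ≈ 5227.231.
Standard quotas: F 4.1089, G 4.4551, E 4.4360.
Lower quotas: F 4, G 4, E 4 (sum 12, leaving 1 seat).
Remainders in descending order: G 0.4551, E 0.4360, F 0.1089.
The surplus seat goes to G.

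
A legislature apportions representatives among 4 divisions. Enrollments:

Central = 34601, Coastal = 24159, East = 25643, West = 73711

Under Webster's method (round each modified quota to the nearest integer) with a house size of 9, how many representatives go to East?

2

Standard divisor 158114/9 ≈ 17568.222; standard quotas: Central 1.970, Coastal 1.375, East 1.460, West 4.196.
Rounding to the nearest integer gives 2, 1, 1, 4 = 8 seats, so the divisor must be adjusted.
With modified divisor 16700: modified quotas Central 2.072, Coastal 1.447, East 1.536, West 4.414.
Rounding to the nearest integer: Central 2, Coastal 1, East 2, West 4 (total 9).
East receives 2.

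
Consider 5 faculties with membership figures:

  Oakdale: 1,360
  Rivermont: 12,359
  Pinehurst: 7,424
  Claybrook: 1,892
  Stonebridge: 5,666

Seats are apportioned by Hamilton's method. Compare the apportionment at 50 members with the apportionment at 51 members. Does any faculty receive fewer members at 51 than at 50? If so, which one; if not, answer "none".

none

At 50 seats: Oakdale 2, Rivermont 22, Pinehurst 13, Claybrook 3, Stonebridge 10.
At 51 seats: Oakdale 3, Rivermont 22, Pinehurst 13, Claybrook 3, Stonebridge 10.
No faculty's allocation decreased.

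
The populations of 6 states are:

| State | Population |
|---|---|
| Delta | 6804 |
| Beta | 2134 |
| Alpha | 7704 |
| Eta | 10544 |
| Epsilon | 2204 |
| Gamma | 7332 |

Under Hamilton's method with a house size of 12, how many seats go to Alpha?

3

The standard divisor is 36722/12 ≈ 3060.167.
Standard quotas: Delta 2.2234, Beta 0.6973, Alpha 2.5175, Eta 3.4456, Epsilon 0.7202, Gamma 2.3959.
Lower quotas: Delta 2, Beta 0, Alpha 2, Eta 3, Epsilon 0, Gamma 2 (sum 9, leaving 3 seats).
Remainders in descending order: Epsilon 0.7202, Beta 0.6973, Alpha 0.5175, Eta 0.4456, Gamma 0.3959, Delta 0.2234.
The surplus seats go to Epsilon, Beta, Alpha.
Alpha receives 3.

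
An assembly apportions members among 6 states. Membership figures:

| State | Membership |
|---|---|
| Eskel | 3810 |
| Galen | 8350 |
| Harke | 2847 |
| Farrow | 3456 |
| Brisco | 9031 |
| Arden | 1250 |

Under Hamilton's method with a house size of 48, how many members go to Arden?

Total 28744; standard divisor 28744/48 ≈ 598.833.
Standard quotas: Eskel 6.3624, Galen 13.9438, Harke 4.7542, Farrow 5.7712, Brisco 15.0810, Arden 2.0874.
Lower quotas: Eskel 6, Galen 13, Harke 4, Farrow 5, Brisco 15, Arden 2 (sum 45, leaving 3 seats).
Remainders in descending order: Galen 0.9438, Farrow 0.7712, Harke 0.7542, Eskel 0.3624, Arden 0.0874, Brisco 0.0810.
Largest remainders: Galen, Farrow, Harke receive the extra seats.
Arden receives 2.

2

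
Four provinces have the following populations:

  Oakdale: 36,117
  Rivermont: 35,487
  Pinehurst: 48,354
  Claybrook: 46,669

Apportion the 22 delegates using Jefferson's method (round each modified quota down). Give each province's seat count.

Oakdale: 5, Rivermont: 5, Pinehurst: 6, Claybrook: 6

Standard divisor 166627/22 ≈ 7573.955; standard quotas: Oakdale 4.769, Rivermont 4.685, Pinehurst 6.384, Claybrook 6.162.
Rounding down gives 4, 4, 6, 6 = 20 seats, so the divisor must be adjusted.
With modified divisor 7000: modified quotas Oakdale 5.160, Rivermont 5.070, Pinehurst 6.908, Claybrook 6.667.
Rounding down: Oakdale 5, Rivermont 5, Pinehurst 6, Claybrook 6 (total 22).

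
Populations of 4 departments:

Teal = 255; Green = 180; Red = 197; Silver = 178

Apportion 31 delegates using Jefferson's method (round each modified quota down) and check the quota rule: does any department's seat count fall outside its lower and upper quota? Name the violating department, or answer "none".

none

Standard quotas: Teal 9.759, Green 6.889, Red 7.540, Silver 6.812.
Jefferson allocation: Teal 10, Green 7, Red 7, Silver 7.
Every allocation lies between the lower and upper quota.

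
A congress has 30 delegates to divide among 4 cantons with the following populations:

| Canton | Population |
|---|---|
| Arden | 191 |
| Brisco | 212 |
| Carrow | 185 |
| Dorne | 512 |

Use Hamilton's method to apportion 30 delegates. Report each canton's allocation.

Total 1100; standard divisor 1100/30 ≈ 36.667.
Standard quotas: Arden 5.209, Brisco 5.782, Carrow 5.045, Dorne 13.964.
Lower quotas: Arden 5, Brisco 5, Carrow 5, Dorne 13 (sum 28, leaving 2 seats).
Remainders in descending order: Dorne 0.964, Brisco 0.782, Arden 0.209, Carrow 0.045.
The surplus seats go to Dorne, Brisco.

Arden 5, Brisco 6, Carrow 5, Dorne 14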